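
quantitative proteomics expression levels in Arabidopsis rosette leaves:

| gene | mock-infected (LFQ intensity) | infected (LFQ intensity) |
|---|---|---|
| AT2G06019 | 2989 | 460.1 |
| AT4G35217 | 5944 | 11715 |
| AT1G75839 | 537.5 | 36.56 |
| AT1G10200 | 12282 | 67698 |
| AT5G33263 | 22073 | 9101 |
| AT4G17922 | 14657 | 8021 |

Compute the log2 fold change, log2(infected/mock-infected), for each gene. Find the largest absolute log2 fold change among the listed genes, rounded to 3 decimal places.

log2(460.1/2989) = -2.700  (AT2G06019)
log2(11715/5944) = 0.979  (AT4G35217)
log2(36.56/537.5) = -3.878  (AT1G75839)
log2(67698/12282) = 2.463  (AT1G10200)
log2(9101/22073) = -1.278  (AT5G33263)
log2(8021/14657) = -0.870  (AT4G17922)
The largest magnitude belongs to AT1G75839.

3.878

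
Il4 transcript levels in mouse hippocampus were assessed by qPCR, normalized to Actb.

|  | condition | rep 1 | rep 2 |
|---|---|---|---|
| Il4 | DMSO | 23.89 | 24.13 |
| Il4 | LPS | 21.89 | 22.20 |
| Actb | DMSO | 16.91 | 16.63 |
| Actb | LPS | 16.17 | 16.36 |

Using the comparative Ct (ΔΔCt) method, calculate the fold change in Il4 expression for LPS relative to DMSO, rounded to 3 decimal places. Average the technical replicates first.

2.751

Mean Ct: Il4 DMSO 24.010; Il4 LPS 22.045; Actb DMSO 16.770; Actb LPS 16.265
ΔCt(DMSO) = 24.010 − 16.770 = 7.240
ΔCt(LPS) = 22.045 − 16.265 = 5.780
ΔΔCt = 5.780 − 7.240 = -1.460
Fold change = 2^(−(-1.460)) = 2^1.460 = 2.7511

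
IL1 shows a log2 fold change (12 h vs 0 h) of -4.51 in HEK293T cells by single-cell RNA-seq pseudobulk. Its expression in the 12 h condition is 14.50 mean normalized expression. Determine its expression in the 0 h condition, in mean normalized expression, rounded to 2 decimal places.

Fold change = 2^(-4.51) = 0.0439
0 h expression = 14.50 / 0.0439 = 330.38

330.38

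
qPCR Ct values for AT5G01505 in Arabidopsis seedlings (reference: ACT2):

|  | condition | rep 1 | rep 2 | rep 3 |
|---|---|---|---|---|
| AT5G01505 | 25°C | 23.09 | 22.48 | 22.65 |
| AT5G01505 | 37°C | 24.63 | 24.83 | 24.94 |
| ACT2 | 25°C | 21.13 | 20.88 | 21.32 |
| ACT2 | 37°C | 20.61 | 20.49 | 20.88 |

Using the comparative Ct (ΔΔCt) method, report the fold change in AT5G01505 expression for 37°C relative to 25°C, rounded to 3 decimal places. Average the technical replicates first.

0.176

Mean Ct: AT5G01505 25°C 22.740; AT5G01505 37°C 24.800; ACT2 25°C 21.110; ACT2 37°C 20.660
ΔCt(25°C) = 22.740 − 21.110 = 1.630
ΔCt(37°C) = 24.800 − 20.660 = 4.140
ΔΔCt = 4.140 − 1.630 = 2.510
Fold change = 2^(−2.510) = 0.1756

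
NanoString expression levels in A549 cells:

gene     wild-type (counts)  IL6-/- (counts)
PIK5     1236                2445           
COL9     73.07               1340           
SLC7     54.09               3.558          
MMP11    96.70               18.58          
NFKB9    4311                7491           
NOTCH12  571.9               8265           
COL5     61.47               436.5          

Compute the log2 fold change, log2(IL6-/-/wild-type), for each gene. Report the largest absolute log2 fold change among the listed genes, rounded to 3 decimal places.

4.197

log2(2445/1236) = 0.984  (PIK5)
log2(1340/73.07) = 4.197  (COL9)
log2(3.558/54.09) = -3.926  (SLC7)
log2(18.58/96.70) = -2.380  (MMP11)
log2(7491/4311) = 0.797  (NFKB9)
log2(8265/571.9) = 3.853  (NOTCH12)
log2(436.5/61.47) = 2.828  (COL5)
The largest magnitude belongs to COL9.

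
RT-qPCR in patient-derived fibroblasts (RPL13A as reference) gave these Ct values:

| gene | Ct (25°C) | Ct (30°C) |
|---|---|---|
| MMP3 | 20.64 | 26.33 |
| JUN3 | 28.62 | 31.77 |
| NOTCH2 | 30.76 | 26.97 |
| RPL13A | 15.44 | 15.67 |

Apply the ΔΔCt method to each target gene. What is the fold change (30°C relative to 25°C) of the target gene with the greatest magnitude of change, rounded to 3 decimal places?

0.023

MMP3: ΔΔCt = (26.33−15.67) − (20.64−15.44) = 10.66 − 5.20 = 5.46; fold change = 2^-5.46 = 0.023
JUN3: ΔΔCt = (31.77−15.67) − (28.62−15.44) = 16.10 − 13.18 = 2.92; fold change = 2^-2.92 = 0.132
NOTCH2: ΔΔCt = (26.97−15.67) − (30.76−15.44) = 11.30 − 15.32 = -4.02; fold change = 2^4.02 = 16.223
MMP3 has the largest |ΔΔCt| = 5.46.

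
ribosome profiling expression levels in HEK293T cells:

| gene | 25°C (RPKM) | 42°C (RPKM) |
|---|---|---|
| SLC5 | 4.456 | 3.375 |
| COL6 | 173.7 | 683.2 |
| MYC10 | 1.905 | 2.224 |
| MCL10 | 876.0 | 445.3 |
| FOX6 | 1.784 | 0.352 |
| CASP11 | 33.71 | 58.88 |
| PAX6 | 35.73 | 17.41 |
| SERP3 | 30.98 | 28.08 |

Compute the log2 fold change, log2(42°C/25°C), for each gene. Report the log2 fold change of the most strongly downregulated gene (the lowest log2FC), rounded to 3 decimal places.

log2(3.375/4.456) = -0.401  (SLC5)
log2(683.2/173.7) = 1.976  (COL6)
log2(2.224/1.905) = 0.223  (MYC10)
log2(445.3/876.0) = -0.976  (MCL10)
log2(0.352/1.784) = -2.341  (FOX6)
log2(58.88/33.71) = 0.805  (CASP11)
log2(17.41/35.73) = -1.037  (PAX6)
log2(28.08/30.98) = -0.142  (SERP3)
FOX6 is most strongly downregulated.

-2.341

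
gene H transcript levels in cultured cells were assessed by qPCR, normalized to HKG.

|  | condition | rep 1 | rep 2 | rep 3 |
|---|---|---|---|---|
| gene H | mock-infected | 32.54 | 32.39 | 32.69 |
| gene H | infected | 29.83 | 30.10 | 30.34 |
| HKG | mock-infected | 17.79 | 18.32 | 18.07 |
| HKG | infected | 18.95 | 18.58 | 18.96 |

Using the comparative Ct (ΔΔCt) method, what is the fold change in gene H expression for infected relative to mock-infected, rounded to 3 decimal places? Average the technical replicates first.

9.318

Mean Ct: gene H mock-infected 32.540; gene H infected 30.090; HKG mock-infected 18.060; HKG infected 18.830
ΔCt(mock-infected) = 32.540 − 18.060 = 14.480
ΔCt(infected) = 30.090 − 18.830 = 11.260
ΔΔCt = 11.260 − 14.480 = -3.220
Fold change = 2^(−(-3.220)) = 2^3.220 = 9.3179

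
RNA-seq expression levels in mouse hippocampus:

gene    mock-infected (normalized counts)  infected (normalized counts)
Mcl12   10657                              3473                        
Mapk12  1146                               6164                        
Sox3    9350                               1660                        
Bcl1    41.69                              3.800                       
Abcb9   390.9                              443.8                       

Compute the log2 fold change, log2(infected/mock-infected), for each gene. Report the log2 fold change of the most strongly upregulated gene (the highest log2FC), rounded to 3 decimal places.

log2(3473/10657) = -1.618  (Mcl12)
log2(6164/1146) = 2.427  (Mapk12)
log2(1660/9350) = -2.494  (Sox3)
log2(3.800/41.69) = -3.456  (Bcl1)
log2(443.8/390.9) = 0.183  (Abcb9)
Mapk12 is most strongly upregulated.

2.427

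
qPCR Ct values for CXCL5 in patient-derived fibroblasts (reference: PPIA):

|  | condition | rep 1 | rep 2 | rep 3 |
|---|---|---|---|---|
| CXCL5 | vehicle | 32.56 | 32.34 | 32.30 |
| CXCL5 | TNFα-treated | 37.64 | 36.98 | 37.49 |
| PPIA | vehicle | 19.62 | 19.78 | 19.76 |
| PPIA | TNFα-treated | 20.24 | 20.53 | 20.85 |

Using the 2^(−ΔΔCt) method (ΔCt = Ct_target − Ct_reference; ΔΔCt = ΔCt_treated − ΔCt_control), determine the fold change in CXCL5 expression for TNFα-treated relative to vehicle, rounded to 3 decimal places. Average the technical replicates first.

Mean Ct: CXCL5 vehicle 32.400; CXCL5 TNFα-treated 37.370; PPIA vehicle 19.720; PPIA TNFα-treated 20.540
ΔCt(vehicle) = 32.400 − 19.720 = 12.680
ΔCt(TNFα-treated) = 37.370 − 20.540 = 16.830
ΔΔCt = 16.830 − 12.680 = 4.150
Fold change = 2^(−4.150) = 0.0563

0.056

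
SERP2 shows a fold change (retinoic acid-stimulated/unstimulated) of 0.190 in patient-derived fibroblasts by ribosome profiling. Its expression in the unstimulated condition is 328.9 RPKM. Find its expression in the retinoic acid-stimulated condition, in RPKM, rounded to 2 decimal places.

62.49

retinoic acid-stimulated expression = 328.9 × 0.190 = 62.49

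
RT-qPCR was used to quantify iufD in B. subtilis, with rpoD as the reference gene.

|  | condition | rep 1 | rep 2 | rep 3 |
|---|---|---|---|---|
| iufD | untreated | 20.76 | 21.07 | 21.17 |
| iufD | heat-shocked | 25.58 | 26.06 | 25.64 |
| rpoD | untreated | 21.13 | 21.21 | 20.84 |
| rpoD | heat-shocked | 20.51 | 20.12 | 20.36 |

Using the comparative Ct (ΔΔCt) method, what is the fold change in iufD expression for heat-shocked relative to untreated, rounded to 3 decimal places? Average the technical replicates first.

Mean Ct: iufD untreated 21.000; iufD heat-shocked 25.760; rpoD untreated 21.060; rpoD heat-shocked 20.330
ΔCt(untreated) = 21.000 − 21.060 = -0.060
ΔCt(heat-shocked) = 25.760 − 20.330 = 5.430
ΔΔCt = 5.430 − (-0.060) = 5.490
Fold change = 2^(−5.490) = 0.0223

0.022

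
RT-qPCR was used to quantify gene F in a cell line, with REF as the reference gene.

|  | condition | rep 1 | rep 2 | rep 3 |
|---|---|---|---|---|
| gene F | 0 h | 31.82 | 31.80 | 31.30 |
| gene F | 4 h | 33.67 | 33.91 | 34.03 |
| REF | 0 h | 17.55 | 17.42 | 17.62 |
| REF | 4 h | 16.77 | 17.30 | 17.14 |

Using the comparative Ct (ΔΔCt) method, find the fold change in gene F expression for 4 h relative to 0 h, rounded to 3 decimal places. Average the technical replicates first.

0.155

Mean Ct: gene F 0 h 31.640; gene F 4 h 33.870; REF 0 h 17.530; REF 4 h 17.070
ΔCt(0 h) = 31.640 − 17.530 = 14.110
ΔCt(4 h) = 33.870 − 17.070 = 16.800
ΔΔCt = 16.800 − 14.110 = 2.690
Fold change = 2^(−2.690) = 0.1550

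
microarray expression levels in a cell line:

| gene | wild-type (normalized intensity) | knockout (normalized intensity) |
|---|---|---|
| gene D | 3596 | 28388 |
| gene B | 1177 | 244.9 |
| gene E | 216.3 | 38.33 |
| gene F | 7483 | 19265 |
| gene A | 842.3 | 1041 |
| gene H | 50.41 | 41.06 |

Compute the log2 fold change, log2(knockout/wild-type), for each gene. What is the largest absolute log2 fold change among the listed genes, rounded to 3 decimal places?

log2(28388/3596) = 2.981  (gene D)
log2(244.9/1177) = -2.265  (gene B)
log2(38.33/216.3) = -2.496  (gene E)
log2(19265/7483) = 1.364  (gene F)
log2(1041/842.3) = 0.306  (gene A)
log2(41.06/50.41) = -0.296  (gene H)
The largest magnitude belongs to gene D.

2.981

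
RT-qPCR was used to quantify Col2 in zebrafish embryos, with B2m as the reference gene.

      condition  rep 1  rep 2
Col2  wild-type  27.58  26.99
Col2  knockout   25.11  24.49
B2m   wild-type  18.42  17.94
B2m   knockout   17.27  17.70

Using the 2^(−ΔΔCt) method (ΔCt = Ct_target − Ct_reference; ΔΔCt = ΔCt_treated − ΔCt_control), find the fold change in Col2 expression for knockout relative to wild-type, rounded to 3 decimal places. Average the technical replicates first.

3.458

Mean Ct: Col2 wild-type 27.285; Col2 knockout 24.800; B2m wild-type 18.180; B2m knockout 17.485
ΔCt(wild-type) = 27.285 − 18.180 = 9.105
ΔCt(knockout) = 24.800 − 17.485 = 7.315
ΔΔCt = 7.315 − 9.105 = -1.790
Fold change = 2^(−(-1.790)) = 2^1.790 = 3.4581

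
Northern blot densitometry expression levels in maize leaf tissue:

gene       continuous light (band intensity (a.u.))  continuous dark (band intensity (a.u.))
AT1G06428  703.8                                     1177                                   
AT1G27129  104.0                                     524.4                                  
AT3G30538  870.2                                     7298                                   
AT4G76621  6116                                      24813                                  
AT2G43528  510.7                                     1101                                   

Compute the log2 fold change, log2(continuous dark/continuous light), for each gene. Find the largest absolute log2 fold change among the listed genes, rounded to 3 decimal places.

log2(1177/703.8) = 0.742  (AT1G06428)
log2(524.4/104.0) = 2.334  (AT1G27129)
log2(7298/870.2) = 3.068  (AT3G30538)
log2(24813/6116) = 2.020  (AT4G76621)
log2(1101/510.7) = 1.108  (AT2G43528)
The largest magnitude belongs to AT3G30538.

3.068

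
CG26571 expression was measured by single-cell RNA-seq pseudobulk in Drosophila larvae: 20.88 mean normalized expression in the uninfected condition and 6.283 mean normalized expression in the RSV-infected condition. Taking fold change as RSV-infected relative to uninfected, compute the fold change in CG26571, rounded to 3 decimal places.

0.301

Fold change = 6.283 / 20.88 = 0.3009
CG26571 is downregulated.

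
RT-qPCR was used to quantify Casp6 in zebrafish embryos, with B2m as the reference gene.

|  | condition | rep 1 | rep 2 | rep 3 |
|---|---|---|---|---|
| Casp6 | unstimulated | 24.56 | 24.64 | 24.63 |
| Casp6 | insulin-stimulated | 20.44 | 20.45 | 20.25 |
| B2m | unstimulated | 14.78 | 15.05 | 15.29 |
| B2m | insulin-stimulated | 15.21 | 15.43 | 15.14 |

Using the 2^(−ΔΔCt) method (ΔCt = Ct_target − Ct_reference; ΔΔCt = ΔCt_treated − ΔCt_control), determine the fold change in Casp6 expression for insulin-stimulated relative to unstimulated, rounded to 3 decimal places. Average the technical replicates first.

21.857

Mean Ct: Casp6 unstimulated 24.610; Casp6 insulin-stimulated 20.380; B2m unstimulated 15.040; B2m insulin-stimulated 15.260
ΔCt(unstimulated) = 24.610 − 15.040 = 9.570
ΔCt(insulin-stimulated) = 20.380 − 15.260 = 5.120
ΔΔCt = 5.120 − 9.570 = -4.450
Fold change = 2^(−(-4.450)) = 2^4.450 = 21.8566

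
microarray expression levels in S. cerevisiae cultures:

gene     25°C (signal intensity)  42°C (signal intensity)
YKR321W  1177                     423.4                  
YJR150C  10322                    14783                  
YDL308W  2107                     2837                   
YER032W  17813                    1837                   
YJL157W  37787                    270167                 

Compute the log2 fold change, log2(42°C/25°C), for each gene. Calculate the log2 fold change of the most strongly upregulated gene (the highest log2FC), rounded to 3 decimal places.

log2(423.4/1177) = -1.475  (YKR321W)
log2(14783/10322) = 0.518  (YJR150C)
log2(2837/2107) = 0.429  (YDL308W)
log2(1837/17813) = -3.278  (YER032W)
log2(270167/37787) = 2.838  (YJL157W)
YJL157W is most strongly upregulated.

2.838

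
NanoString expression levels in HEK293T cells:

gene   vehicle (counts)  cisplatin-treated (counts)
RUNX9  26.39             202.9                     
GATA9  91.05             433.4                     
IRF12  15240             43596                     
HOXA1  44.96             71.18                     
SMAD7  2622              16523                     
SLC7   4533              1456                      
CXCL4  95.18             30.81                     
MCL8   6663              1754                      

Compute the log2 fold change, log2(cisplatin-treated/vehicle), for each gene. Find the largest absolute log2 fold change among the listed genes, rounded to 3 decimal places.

2.943

log2(202.9/26.39) = 2.943  (RUNX9)
log2(433.4/91.05) = 2.251  (GATA9)
log2(43596/15240) = 1.516  (IRF12)
log2(71.18/44.96) = 0.663  (HOXA1)
log2(16523/2622) = 2.656  (SMAD7)
log2(1456/4533) = -1.638  (SLC7)
log2(30.81/95.18) = -1.627  (CXCL4)
log2(1754/6663) = -1.926  (MCL8)
The largest magnitude belongs to RUNX9.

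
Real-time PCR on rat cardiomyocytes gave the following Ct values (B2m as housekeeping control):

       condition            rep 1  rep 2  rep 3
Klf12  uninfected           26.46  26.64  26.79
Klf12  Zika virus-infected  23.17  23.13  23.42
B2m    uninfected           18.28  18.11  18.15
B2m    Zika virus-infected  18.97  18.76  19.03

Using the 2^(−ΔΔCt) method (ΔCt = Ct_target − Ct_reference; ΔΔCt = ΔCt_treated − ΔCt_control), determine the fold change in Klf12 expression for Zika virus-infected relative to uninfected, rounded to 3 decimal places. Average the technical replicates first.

17.509

Mean Ct: Klf12 uninfected 26.630; Klf12 Zika virus-infected 23.240; B2m uninfected 18.180; B2m Zika virus-infected 18.920
ΔCt(uninfected) = 26.630 − 18.180 = 8.450
ΔCt(Zika virus-infected) = 23.240 − 18.920 = 4.320
ΔΔCt = 4.320 − 8.450 = -4.130
Fold change = 2^(−(-4.130)) = 2^4.130 = 17.5087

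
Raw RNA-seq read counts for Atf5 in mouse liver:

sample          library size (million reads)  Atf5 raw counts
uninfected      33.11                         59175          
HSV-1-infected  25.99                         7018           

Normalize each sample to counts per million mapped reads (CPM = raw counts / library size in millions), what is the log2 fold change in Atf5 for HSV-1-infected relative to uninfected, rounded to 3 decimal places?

CPM(uninfected) = 59175 / 33.11 = 1787.2244
CPM(HSV-1-infected) = 7018 / 25.99 = 270.0269
Fold change = 270.0269 / 1787.2244 = 0.15109
log2(0.15109) = -2.7265

-2.727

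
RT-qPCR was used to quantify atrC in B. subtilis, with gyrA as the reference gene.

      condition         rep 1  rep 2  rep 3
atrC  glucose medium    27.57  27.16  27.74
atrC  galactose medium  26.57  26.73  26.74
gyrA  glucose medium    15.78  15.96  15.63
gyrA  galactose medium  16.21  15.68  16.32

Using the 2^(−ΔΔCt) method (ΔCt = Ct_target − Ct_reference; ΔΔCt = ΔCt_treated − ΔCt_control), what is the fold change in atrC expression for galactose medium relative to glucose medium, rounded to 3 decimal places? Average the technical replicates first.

Mean Ct: atrC glucose medium 27.490; atrC galactose medium 26.680; gyrA glucose medium 15.790; gyrA galactose medium 16.070
ΔCt(glucose medium) = 27.490 − 15.790 = 11.700
ΔCt(galactose medium) = 26.680 − 16.070 = 10.610
ΔΔCt = 10.610 − 11.700 = -1.090
Fold change = 2^(−(-1.090)) = 2^1.090 = 2.1287

2.129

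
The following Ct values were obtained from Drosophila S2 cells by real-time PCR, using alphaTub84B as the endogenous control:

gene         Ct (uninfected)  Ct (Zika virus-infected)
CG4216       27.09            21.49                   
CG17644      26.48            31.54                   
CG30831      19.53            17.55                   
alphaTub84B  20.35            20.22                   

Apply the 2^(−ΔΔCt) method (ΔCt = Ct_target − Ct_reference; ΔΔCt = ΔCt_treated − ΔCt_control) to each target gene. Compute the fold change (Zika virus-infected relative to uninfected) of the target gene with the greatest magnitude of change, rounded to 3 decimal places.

44.324

CG4216: ΔΔCt = (21.49−20.22) − (27.09−20.35) = 1.27 − 6.74 = -5.47; fold change = 2^5.47 = 44.324
CG17644: ΔΔCt = (31.54−20.22) − (26.48−20.35) = 11.32 − 6.13 = 5.19; fold change = 2^-5.19 = 0.027
CG30831: ΔΔCt = (17.55−20.22) − (19.53−20.35) = -2.67 − (-0.82) = -1.85; fold change = 2^1.85 = 3.605
CG4216 has the largest |ΔΔCt| = 5.47.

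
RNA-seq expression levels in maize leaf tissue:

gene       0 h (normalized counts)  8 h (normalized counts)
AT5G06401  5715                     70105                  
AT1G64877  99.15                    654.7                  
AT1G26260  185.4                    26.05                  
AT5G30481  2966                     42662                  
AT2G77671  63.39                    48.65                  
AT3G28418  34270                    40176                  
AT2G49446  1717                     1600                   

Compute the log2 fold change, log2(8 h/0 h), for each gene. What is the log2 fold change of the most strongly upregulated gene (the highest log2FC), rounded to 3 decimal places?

3.846

log2(70105/5715) = 3.617  (AT5G06401)
log2(654.7/99.15) = 2.723  (AT1G64877)
log2(26.05/185.4) = -2.831  (AT1G26260)
log2(42662/2966) = 3.846  (AT5G30481)
log2(48.65/63.39) = -0.382  (AT2G77671)
log2(40176/34270) = 0.229  (AT3G28418)
log2(1600/1717) = -0.102  (AT2G49446)
AT5G30481 is most strongly upregulated.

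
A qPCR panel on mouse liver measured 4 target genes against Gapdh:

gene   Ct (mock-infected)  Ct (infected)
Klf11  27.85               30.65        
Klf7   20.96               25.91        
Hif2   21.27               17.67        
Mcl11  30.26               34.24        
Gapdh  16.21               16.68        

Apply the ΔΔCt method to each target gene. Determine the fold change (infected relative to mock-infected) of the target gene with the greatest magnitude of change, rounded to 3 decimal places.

0.045

Klf11: ΔΔCt = (30.65−16.68) − (27.85−16.21) = 13.97 − 11.64 = 2.33; fold change = 2^-2.33 = 0.199
Klf7: ΔΔCt = (25.91−16.68) − (20.96−16.21) = 9.23 − 4.75 = 4.48; fold change = 2^-4.48 = 0.045
Hif2: ΔΔCt = (17.67−16.68) − (21.27−16.21) = 0.99 − 5.06 = -4.07; fold change = 2^4.07 = 16.795
Mcl11: ΔΔCt = (34.24−16.68) − (30.26−16.21) = 17.56 − 14.05 = 3.51; fold change = 2^-3.51 = 0.088
Klf7 has the largest |ΔΔCt| = 4.48.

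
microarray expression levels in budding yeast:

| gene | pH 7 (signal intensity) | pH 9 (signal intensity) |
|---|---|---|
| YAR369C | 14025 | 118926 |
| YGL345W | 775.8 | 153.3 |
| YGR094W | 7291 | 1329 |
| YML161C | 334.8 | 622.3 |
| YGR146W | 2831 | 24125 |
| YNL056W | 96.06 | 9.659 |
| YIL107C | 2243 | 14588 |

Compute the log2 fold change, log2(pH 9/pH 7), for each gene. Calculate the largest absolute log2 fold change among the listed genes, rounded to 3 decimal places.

3.314

log2(118926/14025) = 3.084  (YAR369C)
log2(153.3/775.8) = -2.339  (YGL345W)
log2(1329/7291) = -2.456  (YGR094W)
log2(622.3/334.8) = 0.894  (YML161C)
log2(24125/2831) = 3.091  (YGR146W)
log2(9.659/96.06) = -3.314  (YNL056W)
log2(14588/2243) = 2.701  (YIL107C)
The largest magnitude belongs to YNL056W.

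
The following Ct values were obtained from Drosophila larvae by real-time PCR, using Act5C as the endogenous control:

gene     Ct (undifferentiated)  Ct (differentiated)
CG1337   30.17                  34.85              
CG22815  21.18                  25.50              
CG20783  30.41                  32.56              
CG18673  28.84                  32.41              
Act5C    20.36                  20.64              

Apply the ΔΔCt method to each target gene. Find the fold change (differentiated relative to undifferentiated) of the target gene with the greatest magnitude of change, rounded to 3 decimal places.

0.047

CG1337: ΔΔCt = (34.85−20.64) − (30.17−20.36) = 14.21 − 9.81 = 4.40; fold change = 2^-4.40 = 0.047
CG22815: ΔΔCt = (25.50−20.64) − (21.18−20.36) = 4.86 − 0.82 = 4.04; fold change = 2^-4.04 = 0.061
CG20783: ΔΔCt = (32.56−20.64) − (30.41−20.36) = 11.92 − 10.05 = 1.87; fold change = 2^-1.87 = 0.274
CG18673: ΔΔCt = (32.41−20.64) − (28.84−20.36) = 11.77 − 8.48 = 3.29; fold change = 2^-3.29 = 0.102
CG1337 has the largest |ΔΔCt| = 4.40.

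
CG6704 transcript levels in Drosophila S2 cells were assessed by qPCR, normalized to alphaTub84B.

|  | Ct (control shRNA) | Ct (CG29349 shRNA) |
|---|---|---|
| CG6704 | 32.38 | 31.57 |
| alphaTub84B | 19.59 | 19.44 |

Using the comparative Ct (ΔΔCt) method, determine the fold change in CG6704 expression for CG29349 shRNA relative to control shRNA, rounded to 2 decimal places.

ΔCt(control shRNA) = 32.380 − 19.590 = 12.790
ΔCt(CG29349 shRNA) = 31.570 − 19.440 = 12.130
ΔΔCt = 12.130 − 12.790 = -0.660
Fold change = 2^(−(-0.660)) = 2^0.660 = 1.580

1.58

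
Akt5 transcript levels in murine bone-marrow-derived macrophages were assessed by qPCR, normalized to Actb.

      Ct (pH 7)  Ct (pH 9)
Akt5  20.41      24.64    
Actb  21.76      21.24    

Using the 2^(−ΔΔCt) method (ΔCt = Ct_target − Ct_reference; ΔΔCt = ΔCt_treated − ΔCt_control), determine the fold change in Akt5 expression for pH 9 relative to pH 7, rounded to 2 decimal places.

0.04

ΔCt(pH 7) = 20.410 − 21.760 = -1.350
ΔCt(pH 9) = 24.640 − 21.240 = 3.400
ΔΔCt = 3.400 − (-1.350) = 4.750
Fold change = 2^(−4.750) = 0.037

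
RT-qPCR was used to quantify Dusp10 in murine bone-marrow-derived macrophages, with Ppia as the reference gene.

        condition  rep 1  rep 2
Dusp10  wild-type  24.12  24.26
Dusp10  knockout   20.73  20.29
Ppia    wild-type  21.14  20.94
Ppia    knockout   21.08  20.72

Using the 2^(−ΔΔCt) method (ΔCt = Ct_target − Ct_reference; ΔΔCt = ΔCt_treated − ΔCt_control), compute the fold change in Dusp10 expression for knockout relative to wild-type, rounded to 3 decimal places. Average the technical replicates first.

11.632

Mean Ct: Dusp10 wild-type 24.190; Dusp10 knockout 20.510; Ppia wild-type 21.040; Ppia knockout 20.900
ΔCt(wild-type) = 24.190 − 21.040 = 3.150
ΔCt(knockout) = 20.510 − 20.900 = -0.390
ΔΔCt = -0.390 − 3.150 = -3.540
Fold change = 2^(−(-3.540)) = 2^3.540 = 11.6318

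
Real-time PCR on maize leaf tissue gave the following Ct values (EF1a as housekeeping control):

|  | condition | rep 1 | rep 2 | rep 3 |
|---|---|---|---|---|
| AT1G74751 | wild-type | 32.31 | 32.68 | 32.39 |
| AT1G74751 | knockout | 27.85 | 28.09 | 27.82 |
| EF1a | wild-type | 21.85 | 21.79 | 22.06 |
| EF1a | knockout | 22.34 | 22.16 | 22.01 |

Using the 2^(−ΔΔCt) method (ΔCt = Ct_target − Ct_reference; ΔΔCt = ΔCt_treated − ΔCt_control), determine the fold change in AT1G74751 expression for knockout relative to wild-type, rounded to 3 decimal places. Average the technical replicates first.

Mean Ct: AT1G74751 wild-type 32.460; AT1G74751 knockout 27.920; EF1a wild-type 21.900; EF1a knockout 22.170
ΔCt(wild-type) = 32.460 − 21.900 = 10.560
ΔCt(knockout) = 27.920 − 22.170 = 5.750
ΔΔCt = 5.750 − 10.560 = -4.810
Fold change = 2^(−(-4.810)) = 2^4.810 = 28.0514

28.051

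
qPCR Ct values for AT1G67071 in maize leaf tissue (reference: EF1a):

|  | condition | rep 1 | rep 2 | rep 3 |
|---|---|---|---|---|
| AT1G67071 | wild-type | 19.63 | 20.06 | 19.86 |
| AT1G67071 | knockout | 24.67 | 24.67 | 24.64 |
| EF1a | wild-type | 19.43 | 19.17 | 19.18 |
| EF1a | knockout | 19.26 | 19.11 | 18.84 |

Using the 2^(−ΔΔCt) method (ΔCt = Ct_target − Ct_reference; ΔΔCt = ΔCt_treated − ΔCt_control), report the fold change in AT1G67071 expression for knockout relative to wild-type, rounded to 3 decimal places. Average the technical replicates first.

0.031

Mean Ct: AT1G67071 wild-type 19.850; AT1G67071 knockout 24.660; EF1a wild-type 19.260; EF1a knockout 19.070
ΔCt(wild-type) = 19.850 − 19.260 = 0.590
ΔCt(knockout) = 24.660 − 19.070 = 5.590
ΔΔCt = 5.590 − 0.590 = 5.000
Fold change = 2^(−5.000) = 0.0312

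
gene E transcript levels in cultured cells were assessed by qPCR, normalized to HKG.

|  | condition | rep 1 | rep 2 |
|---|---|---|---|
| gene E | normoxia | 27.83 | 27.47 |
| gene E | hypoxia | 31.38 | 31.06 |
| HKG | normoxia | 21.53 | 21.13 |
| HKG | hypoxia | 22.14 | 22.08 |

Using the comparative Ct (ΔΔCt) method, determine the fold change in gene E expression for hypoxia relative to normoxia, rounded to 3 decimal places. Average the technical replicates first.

0.145

Mean Ct: gene E normoxia 27.650; gene E hypoxia 31.220; HKG normoxia 21.330; HKG hypoxia 22.110
ΔCt(normoxia) = 27.650 − 21.330 = 6.320
ΔCt(hypoxia) = 31.220 − 22.110 = 9.110
ΔΔCt = 9.110 − 6.320 = 2.790
Fold change = 2^(−2.790) = 0.1446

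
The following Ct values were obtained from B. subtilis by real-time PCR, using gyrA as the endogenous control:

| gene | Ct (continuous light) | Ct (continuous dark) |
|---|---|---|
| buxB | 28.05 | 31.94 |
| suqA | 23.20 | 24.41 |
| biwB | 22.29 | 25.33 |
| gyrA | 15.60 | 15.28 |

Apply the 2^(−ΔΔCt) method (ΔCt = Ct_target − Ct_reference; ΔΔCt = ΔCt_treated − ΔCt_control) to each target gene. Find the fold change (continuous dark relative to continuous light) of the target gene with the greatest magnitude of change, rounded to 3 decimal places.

buxB: ΔΔCt = (31.94−15.28) − (28.05−15.60) = 16.66 − 12.45 = 4.21; fold change = 2^-4.21 = 0.054
suqA: ΔΔCt = (24.41−15.28) − (23.20−15.60) = 9.13 − 7.60 = 1.53; fold change = 2^-1.53 = 0.346
biwB: ΔΔCt = (25.33−15.28) − (22.29−15.60) = 10.05 − 6.69 = 3.36; fold change = 2^-3.36 = 0.097
buxB has the largest |ΔΔCt| = 4.21.

0.054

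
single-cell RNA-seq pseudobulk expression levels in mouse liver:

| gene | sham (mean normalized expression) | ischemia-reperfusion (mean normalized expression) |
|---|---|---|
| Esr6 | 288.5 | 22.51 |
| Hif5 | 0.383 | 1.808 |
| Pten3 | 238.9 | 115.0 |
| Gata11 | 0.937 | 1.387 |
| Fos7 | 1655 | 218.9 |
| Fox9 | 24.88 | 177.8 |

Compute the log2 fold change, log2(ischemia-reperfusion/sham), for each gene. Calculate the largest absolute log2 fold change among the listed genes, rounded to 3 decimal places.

3.680

log2(22.51/288.5) = -3.680  (Esr6)
log2(1.808/0.383) = 2.239  (Hif5)
log2(115.0/238.9) = -1.055  (Pten3)
log2(1.387/0.937) = 0.566  (Gata11)
log2(218.9/1655) = -2.918  (Fos7)
log2(177.8/24.88) = 2.837  (Fox9)
The largest magnitude belongs to Esr6.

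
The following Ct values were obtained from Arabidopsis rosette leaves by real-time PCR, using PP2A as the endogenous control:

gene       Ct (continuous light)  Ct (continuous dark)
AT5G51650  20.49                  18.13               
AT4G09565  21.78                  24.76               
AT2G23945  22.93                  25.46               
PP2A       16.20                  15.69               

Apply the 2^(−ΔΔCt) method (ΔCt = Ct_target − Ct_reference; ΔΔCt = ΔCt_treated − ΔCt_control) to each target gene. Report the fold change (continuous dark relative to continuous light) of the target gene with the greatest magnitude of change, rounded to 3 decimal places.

AT5G51650: ΔΔCt = (18.13−15.69) − (20.49−16.20) = 2.44 − 4.29 = -1.85; fold change = 2^1.85 = 3.605
AT4G09565: ΔΔCt = (24.76−15.69) − (21.78−16.20) = 9.07 − 5.58 = 3.49; fold change = 2^-3.49 = 0.089
AT2G23945: ΔΔCt = (25.46−15.69) − (22.93−16.20) = 9.77 − 6.73 = 3.04; fold change = 2^-3.04 = 0.122
AT4G09565 has the largest |ΔΔCt| = 3.49.

0.089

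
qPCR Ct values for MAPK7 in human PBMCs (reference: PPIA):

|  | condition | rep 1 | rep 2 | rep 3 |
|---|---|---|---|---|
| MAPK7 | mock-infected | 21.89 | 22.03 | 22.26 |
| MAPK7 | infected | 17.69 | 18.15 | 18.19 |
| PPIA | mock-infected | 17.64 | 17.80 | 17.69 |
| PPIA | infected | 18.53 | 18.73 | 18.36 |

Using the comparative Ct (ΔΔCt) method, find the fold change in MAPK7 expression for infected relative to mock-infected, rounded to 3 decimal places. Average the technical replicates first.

Mean Ct: MAPK7 mock-infected 22.060; MAPK7 infected 18.010; PPIA mock-infected 17.710; PPIA infected 18.540
ΔCt(mock-infected) = 22.060 − 17.710 = 4.350
ΔCt(infected) = 18.010 − 18.540 = -0.530
ΔΔCt = -0.530 − 4.350 = -4.880
Fold change = 2^(−(-4.880)) = 2^4.880 = 29.4460

29.446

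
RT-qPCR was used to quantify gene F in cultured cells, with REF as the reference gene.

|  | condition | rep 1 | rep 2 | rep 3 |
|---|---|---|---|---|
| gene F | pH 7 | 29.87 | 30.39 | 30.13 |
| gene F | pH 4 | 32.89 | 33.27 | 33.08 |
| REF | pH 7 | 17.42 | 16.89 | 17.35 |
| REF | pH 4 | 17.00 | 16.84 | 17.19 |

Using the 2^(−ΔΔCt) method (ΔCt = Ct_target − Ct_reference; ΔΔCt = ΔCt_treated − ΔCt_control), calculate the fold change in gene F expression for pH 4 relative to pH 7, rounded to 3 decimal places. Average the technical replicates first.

Mean Ct: gene F pH 7 30.130; gene F pH 4 33.080; REF pH 7 17.220; REF pH 4 17.010
ΔCt(pH 7) = 30.130 − 17.220 = 12.910
ΔCt(pH 4) = 33.080 − 17.010 = 16.070
ΔΔCt = 16.070 − 12.910 = 3.160
Fold change = 2^(−3.160) = 0.1119

0.112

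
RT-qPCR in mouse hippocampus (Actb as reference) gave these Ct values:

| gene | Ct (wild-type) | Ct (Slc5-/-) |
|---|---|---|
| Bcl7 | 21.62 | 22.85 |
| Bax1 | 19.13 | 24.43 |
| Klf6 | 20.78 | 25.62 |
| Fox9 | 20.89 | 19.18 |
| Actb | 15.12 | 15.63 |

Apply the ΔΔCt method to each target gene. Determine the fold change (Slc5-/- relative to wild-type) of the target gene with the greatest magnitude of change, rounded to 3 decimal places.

Bcl7: ΔΔCt = (22.85−15.63) − (21.62−15.12) = 7.22 − 6.50 = 0.72; fold change = 2^-0.72 = 0.607
Bax1: ΔΔCt = (24.43−15.63) − (19.13−15.12) = 8.80 − 4.01 = 4.79; fold change = 2^-4.79 = 0.036
Klf6: ΔΔCt = (25.62−15.63) − (20.78−15.12) = 9.99 − 5.66 = 4.33; fold change = 2^-4.33 = 0.050
Fox9: ΔΔCt = (19.18−15.63) − (20.89−15.12) = 3.55 − 5.77 = -2.22; fold change = 2^2.22 = 4.659
Bax1 has the largest |ΔΔCt| = 4.79.

0.036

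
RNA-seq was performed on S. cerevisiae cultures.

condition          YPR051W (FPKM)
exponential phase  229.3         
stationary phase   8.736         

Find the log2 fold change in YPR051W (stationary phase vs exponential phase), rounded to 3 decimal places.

-4.714

Fold change = 8.736 / 229.3 = 0.0381
log2(0.0381) = -4.7141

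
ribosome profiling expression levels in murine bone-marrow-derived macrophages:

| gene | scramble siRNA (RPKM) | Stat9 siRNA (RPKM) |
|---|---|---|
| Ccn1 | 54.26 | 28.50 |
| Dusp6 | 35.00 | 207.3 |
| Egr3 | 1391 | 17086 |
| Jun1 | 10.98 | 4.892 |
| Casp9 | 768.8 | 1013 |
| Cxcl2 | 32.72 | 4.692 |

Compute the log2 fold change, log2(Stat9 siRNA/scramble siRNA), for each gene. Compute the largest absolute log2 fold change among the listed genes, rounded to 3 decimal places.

3.619

log2(28.50/54.26) = -0.929  (Ccn1)
log2(207.3/35.00) = 2.566  (Dusp6)
log2(17086/1391) = 3.619  (Egr3)
log2(4.892/10.98) = -1.166  (Jun1)
log2(1013/768.8) = 0.398  (Casp9)
log2(4.692/32.72) = -2.802  (Cxcl2)
The largest magnitude belongs to Egr3.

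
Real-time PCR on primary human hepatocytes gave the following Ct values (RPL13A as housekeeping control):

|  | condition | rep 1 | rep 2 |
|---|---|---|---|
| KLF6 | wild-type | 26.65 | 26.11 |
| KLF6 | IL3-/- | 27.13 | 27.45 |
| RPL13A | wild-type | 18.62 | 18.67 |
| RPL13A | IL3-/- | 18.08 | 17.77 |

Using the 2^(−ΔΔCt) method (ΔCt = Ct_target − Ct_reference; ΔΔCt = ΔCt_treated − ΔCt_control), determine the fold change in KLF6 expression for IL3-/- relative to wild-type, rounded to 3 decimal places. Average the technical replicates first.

Mean Ct: KLF6 wild-type 26.380; KLF6 IL3-/- 27.290; RPL13A wild-type 18.645; RPL13A IL3-/- 17.925
ΔCt(wild-type) = 26.380 − 18.645 = 7.735
ΔCt(IL3-/-) = 27.290 − 17.925 = 9.365
ΔΔCt = 9.365 − 7.735 = 1.630
Fold change = 2^(−1.630) = 0.3231

0.323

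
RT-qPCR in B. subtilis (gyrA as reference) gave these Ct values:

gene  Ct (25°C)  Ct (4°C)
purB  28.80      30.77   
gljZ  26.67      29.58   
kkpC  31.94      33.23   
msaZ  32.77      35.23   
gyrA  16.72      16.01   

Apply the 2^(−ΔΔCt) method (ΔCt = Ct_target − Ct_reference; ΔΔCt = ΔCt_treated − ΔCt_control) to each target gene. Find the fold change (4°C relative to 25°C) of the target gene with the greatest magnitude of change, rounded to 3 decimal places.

purB: ΔΔCt = (30.77−16.01) − (28.80−16.72) = 14.76 − 12.08 = 2.68; fold change = 2^-2.68 = 0.156
gljZ: ΔΔCt = (29.58−16.01) − (26.67−16.72) = 13.57 − 9.95 = 3.62; fold change = 2^-3.62 = 0.081
kkpC: ΔΔCt = (33.23−16.01) − (31.94−16.72) = 17.22 − 15.22 = 2.00; fold change = 2^-2.00 = 0.250
msaZ: ΔΔCt = (35.23−16.01) − (32.77−16.72) = 19.22 − 16.05 = 3.17; fold change = 2^-3.17 = 0.111
gljZ has the largest |ΔΔCt| = 3.62.

0.081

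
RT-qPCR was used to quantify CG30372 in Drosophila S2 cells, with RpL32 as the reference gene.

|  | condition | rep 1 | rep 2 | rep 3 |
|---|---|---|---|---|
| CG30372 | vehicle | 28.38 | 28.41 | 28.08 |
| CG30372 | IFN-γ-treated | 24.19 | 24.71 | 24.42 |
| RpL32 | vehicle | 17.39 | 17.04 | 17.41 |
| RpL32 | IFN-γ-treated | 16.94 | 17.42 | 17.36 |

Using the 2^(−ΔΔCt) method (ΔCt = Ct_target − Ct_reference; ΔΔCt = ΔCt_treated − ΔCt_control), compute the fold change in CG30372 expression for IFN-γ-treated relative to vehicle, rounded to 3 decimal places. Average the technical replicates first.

14.026

Mean Ct: CG30372 vehicle 28.290; CG30372 IFN-γ-treated 24.440; RpL32 vehicle 17.280; RpL32 IFN-γ-treated 17.240
ΔCt(vehicle) = 28.290 − 17.280 = 11.010
ΔCt(IFN-γ-treated) = 24.440 − 17.240 = 7.200
ΔΔCt = 7.200 − 11.010 = -3.810
Fold change = 2^(−(-3.810)) = 2^3.810 = 14.0257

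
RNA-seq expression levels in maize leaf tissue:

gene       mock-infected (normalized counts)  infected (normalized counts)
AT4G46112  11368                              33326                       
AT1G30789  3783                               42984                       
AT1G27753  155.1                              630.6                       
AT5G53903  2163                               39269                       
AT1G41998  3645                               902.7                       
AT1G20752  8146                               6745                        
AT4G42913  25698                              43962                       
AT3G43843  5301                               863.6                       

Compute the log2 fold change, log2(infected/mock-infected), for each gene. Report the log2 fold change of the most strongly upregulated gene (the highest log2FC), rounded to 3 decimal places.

log2(33326/11368) = 1.552  (AT4G46112)
log2(42984/3783) = 3.506  (AT1G30789)
log2(630.6/155.1) = 2.024  (AT1G27753)
log2(39269/2163) = 4.182  (AT5G53903)
log2(902.7/3645) = -2.014  (AT1G41998)
log2(6745/8146) = -0.272  (AT1G20752)
log2(43962/25698) = 0.775  (AT4G42913)
log2(863.6/5301) = -2.618  (AT3G43843)
AT5G53903 is most strongly upregulated.

4.182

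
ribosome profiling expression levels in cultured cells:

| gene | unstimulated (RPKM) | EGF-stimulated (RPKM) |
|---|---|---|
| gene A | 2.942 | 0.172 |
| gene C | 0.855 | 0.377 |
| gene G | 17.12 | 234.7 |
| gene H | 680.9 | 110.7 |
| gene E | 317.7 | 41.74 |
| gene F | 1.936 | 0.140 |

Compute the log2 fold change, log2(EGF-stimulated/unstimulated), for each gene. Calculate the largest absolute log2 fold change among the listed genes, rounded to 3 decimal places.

log2(0.172/2.942) = -4.096  (gene A)
log2(0.377/0.855) = -1.181  (gene C)
log2(234.7/17.12) = 3.777  (gene G)
log2(110.7/680.9) = -2.621  (gene H)
log2(41.74/317.7) = -2.928  (gene E)
log2(0.140/1.936) = -3.790  (gene F)
The largest magnitude belongs to gene A.

4.096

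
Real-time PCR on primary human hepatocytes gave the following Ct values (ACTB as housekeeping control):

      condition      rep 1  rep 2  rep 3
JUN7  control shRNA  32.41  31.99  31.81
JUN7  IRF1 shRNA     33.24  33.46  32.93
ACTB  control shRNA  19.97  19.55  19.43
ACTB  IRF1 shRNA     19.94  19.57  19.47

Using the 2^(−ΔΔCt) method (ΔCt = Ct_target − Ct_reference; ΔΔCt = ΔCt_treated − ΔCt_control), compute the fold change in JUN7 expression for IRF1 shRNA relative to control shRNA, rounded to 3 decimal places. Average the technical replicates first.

Mean Ct: JUN7 control shRNA 32.070; JUN7 IRF1 shRNA 33.210; ACTB control shRNA 19.650; ACTB IRF1 shRNA 19.660
ΔCt(control shRNA) = 32.070 − 19.650 = 12.420
ΔCt(IRF1 shRNA) = 33.210 − 19.660 = 13.550
ΔΔCt = 13.550 − 12.420 = 1.130
Fold change = 2^(−1.130) = 0.4569

0.457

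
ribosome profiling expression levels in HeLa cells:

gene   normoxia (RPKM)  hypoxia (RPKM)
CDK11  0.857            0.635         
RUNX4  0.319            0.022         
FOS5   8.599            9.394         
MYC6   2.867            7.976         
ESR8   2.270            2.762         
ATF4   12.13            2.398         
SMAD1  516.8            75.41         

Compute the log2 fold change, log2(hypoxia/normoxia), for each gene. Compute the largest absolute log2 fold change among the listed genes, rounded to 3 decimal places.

log2(0.635/0.857) = -0.433  (CDK11)
log2(0.022/0.319) = -3.858  (RUNX4)
log2(9.394/8.599) = 0.128  (FOS5)
log2(7.976/2.867) = 1.476  (MYC6)
log2(2.762/2.270) = 0.283  (ESR8)
log2(2.398/12.13) = -2.339  (ATF4)
log2(75.41/516.8) = -2.777  (SMAD1)
The largest magnitude belongs to RUNX4.

3.858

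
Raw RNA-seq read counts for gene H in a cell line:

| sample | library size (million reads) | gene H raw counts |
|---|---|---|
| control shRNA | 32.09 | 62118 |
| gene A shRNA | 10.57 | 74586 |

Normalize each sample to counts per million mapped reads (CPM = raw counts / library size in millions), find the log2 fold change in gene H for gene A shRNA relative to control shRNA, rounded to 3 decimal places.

1.866

CPM(control shRNA) = 62118 / 32.09 = 1935.7432
CPM(gene A shRNA) = 74586 / 10.57 = 7056.3860
Fold change = 7056.3860 / 1935.7432 = 3.64531
log2(3.64531) = 1.8660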